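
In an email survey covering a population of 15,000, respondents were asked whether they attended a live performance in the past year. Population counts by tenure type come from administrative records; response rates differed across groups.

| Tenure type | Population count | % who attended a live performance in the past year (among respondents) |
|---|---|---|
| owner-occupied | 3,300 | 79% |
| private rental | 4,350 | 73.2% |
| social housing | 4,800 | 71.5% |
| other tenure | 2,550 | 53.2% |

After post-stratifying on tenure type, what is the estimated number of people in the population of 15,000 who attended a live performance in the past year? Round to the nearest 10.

Apply each group's respondent rate to its population count:
  owner-occupied: 3,300 × 79% = 2607
  private rental: 4,350 × 73.2% = 3184.2
  social housing: 4,800 × 71.5% = 3432
  other tenure: 2,550 × 53.2% = 1356.6
Estimated total = 10579.8 → 10,580.

10,580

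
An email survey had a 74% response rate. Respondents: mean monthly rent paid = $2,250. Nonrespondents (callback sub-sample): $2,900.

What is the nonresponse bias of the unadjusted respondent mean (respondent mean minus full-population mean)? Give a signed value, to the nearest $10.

-$170

Nonresponse fraction = 1 − 0.74 = 0.26.
Bias = (nonresponse fraction) × (respondent mean − nonrespondent mean)
     = 0.26 × (2250 − 2900) = 0.26 × -650 = -169.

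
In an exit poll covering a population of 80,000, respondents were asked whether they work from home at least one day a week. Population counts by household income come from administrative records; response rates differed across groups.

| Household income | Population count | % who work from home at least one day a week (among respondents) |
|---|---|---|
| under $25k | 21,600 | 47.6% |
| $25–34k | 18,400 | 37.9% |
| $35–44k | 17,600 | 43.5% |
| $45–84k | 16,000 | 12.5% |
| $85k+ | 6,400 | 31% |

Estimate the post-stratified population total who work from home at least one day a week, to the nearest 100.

Apply each group's respondent rate to its population count:
  under $25k: 21,600 × 47.6% = 10281.6
  $25–34k: 18,400 × 37.9% = 6973.6
  $35–44k: 17,600 × 43.5% = 7656
  $45–84k: 16,000 × 12.5% = 2000
  $85k+: 6,400 × 31% = 1984
Estimated total = 28895.2 → 28,900.

28,900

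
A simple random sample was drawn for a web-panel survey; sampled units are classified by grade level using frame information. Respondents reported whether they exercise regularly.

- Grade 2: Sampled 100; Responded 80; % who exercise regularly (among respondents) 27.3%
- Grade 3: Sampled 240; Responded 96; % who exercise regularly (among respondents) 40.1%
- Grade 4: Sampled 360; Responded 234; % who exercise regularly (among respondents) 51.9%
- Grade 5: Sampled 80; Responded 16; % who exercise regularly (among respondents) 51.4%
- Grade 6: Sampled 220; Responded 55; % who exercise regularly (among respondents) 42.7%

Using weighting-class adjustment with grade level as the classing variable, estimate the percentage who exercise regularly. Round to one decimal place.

Class response rates: Grade 2 80/100 = 80%, Grade 3 96/240 = 40%, Grade 4 234/360 = 65%, Grade 5 16/80 = 20%, Grade 6 55/220 = 25%.
With weight = n_sampled/n_responded per class, the weighted class total is n_sampled:
  Grade 2: 100 × 27.3 = 2730
  Grade 3: 240 × 40.1 = 9624
  Grade 4: 360 × 51.9 = 18,684
  Grade 5: 80 × 51.4 = 4112
  Grade 6: 220 × 42.7 = 9394
Adjusted estimate = 44,544 / 1,000 = 44.544 → 44.5%.

44.5%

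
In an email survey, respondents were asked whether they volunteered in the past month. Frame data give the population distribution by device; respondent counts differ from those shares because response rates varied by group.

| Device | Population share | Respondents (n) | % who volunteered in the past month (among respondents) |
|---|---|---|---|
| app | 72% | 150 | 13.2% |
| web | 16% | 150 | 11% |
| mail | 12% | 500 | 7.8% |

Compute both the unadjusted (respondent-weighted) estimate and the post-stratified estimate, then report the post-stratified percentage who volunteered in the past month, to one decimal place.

12.2%

Unadjusted (pooled respondent) estimate weights by respondent counts:
  (150/800)×13.2 + (150/800)×11 + (500/800)×7.8 = 9.4125%
Reweighting by population device shares:
  0.72×13.2 + 0.16×11 + 0.12×7.8 = 12.2%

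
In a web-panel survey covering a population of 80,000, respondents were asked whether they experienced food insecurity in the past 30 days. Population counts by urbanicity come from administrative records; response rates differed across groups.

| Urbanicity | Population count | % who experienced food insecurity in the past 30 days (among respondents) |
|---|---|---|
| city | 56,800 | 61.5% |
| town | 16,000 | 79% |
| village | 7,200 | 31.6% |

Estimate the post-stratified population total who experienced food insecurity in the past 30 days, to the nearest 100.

Apply each group's respondent rate to its population count:
  city: 56,800 × 61.5% = 34,932
  town: 16,000 × 79% = 12,640
  village: 7,200 × 31.6% = 2275.2
Estimated total = 49847.2 → 49,800.

49,800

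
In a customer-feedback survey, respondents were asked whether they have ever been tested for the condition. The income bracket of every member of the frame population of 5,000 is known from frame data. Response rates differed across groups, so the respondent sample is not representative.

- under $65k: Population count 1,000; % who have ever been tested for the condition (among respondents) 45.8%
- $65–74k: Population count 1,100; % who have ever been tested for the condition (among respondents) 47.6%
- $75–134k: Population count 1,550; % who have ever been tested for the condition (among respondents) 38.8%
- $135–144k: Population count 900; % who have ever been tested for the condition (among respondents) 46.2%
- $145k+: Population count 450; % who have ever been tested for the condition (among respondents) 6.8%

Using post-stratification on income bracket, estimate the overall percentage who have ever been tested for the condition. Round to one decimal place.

40.6%

Reweight to the known income bracket distribution:
  under $65k: (1,000/5,000) × 45.8 = 9.16
  $65–74k: (1,100/5,000) × 47.6 = 10.472
  $75–134k: (1,550/5,000) × 38.8 = 12.028
  $135–144k: (900/5,000) × 46.2 = 8.316
  $145k+: (450/5,000) × 6.8 = 0.612
Post-stratified estimate = 40.588 → 40.6%.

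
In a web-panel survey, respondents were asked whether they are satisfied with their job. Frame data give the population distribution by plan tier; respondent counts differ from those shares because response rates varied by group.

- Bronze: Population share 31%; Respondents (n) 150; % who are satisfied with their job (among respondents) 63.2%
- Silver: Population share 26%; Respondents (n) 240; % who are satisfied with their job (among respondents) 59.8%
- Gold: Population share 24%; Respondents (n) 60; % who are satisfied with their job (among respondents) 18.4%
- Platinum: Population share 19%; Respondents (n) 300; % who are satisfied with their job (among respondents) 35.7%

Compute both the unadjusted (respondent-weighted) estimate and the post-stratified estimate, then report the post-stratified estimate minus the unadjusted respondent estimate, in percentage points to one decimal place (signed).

Naive respondent-only estimate (weights = respondent counts):
  (150/750)×63.2 + (240/750)×59.8 + (60/750)×18.4 + (300/750)×35.7 = 47.528%
Post-stratifying to population shares instead:
  0.31×63.2 + 0.26×59.8 + 0.24×18.4 + 0.19×35.7 = 46.339%
Difference = 46.339 − 47.528 = -1.189 pp.

-1.2 percentage points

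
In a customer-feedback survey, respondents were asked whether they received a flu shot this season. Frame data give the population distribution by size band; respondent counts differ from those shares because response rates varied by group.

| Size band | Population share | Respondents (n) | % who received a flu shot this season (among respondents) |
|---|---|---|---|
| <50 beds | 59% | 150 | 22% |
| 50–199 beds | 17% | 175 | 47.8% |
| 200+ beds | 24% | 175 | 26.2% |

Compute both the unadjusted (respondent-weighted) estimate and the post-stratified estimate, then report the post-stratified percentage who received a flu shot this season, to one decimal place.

Naive respondent-only estimate (weights = respondent counts):
  (150/500)×22 + (175/500)×47.8 + (175/500)×26.2 = 32.5%
Reweighting by population size band shares:
  0.59×22 + 0.17×47.8 + 0.24×26.2 = 27.394%

27.4%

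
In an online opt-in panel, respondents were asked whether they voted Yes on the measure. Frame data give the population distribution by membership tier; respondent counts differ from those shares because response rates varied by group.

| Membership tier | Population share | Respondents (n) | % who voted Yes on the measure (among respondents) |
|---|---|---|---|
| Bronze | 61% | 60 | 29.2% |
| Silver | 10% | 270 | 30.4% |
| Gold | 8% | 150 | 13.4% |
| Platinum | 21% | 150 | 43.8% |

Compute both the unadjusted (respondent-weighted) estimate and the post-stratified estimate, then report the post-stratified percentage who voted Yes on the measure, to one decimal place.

Unadjusted (pooled respondent) estimate weights by respondent counts:
  (60/630)×29.2 + (270/630)×30.4 + (150/630)×13.4 + (150/630)×43.8 = 29.4286%
Post-stratifying to population shares instead:
  0.61×29.2 + 0.1×30.4 + 0.08×13.4 + 0.21×43.8 = 31.122%

31.1%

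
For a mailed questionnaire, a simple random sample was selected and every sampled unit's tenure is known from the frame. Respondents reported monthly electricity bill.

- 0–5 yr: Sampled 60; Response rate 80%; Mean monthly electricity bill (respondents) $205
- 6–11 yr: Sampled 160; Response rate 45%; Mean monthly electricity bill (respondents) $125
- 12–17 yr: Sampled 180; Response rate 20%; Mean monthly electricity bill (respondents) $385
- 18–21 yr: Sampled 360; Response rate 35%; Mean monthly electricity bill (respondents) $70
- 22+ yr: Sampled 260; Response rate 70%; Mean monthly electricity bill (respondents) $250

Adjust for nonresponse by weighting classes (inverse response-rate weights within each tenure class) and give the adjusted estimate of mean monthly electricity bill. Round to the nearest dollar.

$188

Weighting each respondent by the inverse class response rate inflates each class back to its sampled size, so the class weight is n_sampled:
  0–5 yr: 60 × 205 = 12,300
  6–11 yr: 160 × 125 = 20,000
  12–17 yr: 180 × 385 = 69,300
  18–21 yr: 360 × 70 = 25,200
  22+ yr: 260 × 250 = 65,000
Adjusted estimate = 191,800 / 1,020 = 188.039 → $188.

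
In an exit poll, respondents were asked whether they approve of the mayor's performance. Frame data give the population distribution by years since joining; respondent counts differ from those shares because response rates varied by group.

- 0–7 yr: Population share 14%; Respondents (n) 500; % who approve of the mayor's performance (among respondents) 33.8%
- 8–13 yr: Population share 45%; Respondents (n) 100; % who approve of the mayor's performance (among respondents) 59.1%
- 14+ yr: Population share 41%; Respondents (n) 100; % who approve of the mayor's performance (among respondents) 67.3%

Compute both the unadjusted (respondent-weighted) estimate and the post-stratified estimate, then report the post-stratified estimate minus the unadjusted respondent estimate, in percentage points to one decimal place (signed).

+16.7 percentage points

Unadjusted (pooled respondent) estimate weights by respondent counts:
  (500/700)×33.8 + (100/700)×59.1 + (100/700)×67.3 = 42.2%
Post-stratifying to population shares instead:
  0.14×33.8 + 0.45×59.1 + 0.41×67.3 = 58.92%
Difference = 58.92 − 42.2 = 16.72 pp.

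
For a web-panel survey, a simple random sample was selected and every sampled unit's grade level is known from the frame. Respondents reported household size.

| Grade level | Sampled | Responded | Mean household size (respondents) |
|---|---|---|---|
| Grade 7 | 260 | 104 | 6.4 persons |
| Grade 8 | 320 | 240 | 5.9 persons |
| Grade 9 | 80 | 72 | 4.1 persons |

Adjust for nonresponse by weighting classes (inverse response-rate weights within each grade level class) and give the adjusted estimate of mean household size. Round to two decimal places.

5.88

Class response rates: Grade 7 104/260 = 40%, Grade 8 240/320 = 75%, Grade 9 72/80 = 90%.
Weighting each respondent by the inverse class response rate inflates each class back to its sampled size, so the class weight is n_sampled:
  Grade 7: 260 × 6.4 = 1664
  Grade 8: 320 × 5.9 = 1888
  Grade 9: 80 × 4.1 = 328
Adjusted estimate = 3880 / 660 = 5.87879 → 5.88.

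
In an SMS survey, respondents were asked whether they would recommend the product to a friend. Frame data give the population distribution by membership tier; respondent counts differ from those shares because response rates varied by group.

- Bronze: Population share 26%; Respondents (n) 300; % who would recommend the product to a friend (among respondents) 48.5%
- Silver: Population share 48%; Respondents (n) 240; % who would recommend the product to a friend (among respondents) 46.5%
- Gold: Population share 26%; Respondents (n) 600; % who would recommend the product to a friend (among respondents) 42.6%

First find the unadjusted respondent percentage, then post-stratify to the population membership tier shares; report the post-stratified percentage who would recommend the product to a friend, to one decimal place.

Unadjusted (pooled respondent) estimate weights by respondent counts:
  (300/1140)×48.5 + (240/1140)×46.5 + (600/1140)×42.6 = 44.9737%
Post-stratified estimate weights by population shares:
  0.26×48.5 + 0.48×46.5 + 0.26×42.6 = 46.006%

46.0%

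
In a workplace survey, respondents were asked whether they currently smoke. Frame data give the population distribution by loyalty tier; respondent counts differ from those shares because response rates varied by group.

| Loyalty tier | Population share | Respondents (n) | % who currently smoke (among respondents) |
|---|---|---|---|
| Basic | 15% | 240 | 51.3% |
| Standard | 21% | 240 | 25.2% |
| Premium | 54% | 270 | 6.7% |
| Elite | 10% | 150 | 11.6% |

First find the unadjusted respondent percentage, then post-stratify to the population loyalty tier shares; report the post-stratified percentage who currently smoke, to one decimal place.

Without adjustment, the pooled respondent share is:
  (240/900)×51.3 + (240/900)×25.2 + (270/900)×6.7 + (150/900)×11.6 = 24.3433%
Reweighting by population loyalty tier shares:
  0.15×51.3 + 0.21×25.2 + 0.54×6.7 + 0.1×11.6 = 17.765%

17.8%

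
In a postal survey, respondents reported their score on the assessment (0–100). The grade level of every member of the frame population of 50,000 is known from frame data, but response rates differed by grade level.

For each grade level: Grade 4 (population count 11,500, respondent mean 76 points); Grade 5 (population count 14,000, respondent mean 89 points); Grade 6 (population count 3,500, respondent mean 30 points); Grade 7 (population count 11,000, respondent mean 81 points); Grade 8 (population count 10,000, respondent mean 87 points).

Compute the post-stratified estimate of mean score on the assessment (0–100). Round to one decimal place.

Reweight to the known grade level distribution:
  Grade 4: (11,500/50,000) × 76 = 17.48
  Grade 5: (14,000/50,000) × 89 = 24.92
  Grade 6: (3,500/50,000) × 30 = 2.1
  Grade 7: (11,000/50,000) × 81 = 17.82
  Grade 8: (10,000/50,000) × 87 = 17.4
Post-stratified estimate = 79.72 → 79.7.

79.7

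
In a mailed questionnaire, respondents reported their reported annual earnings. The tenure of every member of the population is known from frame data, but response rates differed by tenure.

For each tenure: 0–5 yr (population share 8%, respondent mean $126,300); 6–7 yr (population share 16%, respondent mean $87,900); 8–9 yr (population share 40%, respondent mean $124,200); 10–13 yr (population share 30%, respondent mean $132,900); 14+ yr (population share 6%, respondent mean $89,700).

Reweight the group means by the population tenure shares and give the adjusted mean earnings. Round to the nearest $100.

$119,100

Weight each group's respondent value by its population share:
  0–5 yr: 0.08 × 126,300 = 10,104
  6–7 yr: 0.16 × 87,900 = 14,064
  8–9 yr: 0.4 × 124,200 = 49,680
  10–13 yr: 0.3 × 132,900 = 39,870
  14+ yr: 0.06 × 89,700 = 5382
Post-stratified estimate = 119,100 → $119,100.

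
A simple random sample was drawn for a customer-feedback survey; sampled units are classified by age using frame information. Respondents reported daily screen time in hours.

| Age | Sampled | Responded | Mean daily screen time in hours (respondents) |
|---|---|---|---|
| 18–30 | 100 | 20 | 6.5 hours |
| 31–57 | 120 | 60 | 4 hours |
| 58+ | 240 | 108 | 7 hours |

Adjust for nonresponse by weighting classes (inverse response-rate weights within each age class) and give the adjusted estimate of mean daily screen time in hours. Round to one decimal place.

Response rates by class: 18–30 20/100 = 20%, 31–57 60/120 = 50%, 58+ 108/240 = 45%.
Weighting each respondent by the inverse class response rate inflates each class back to its sampled size, so the class weight is n_sampled:
  18–30: 100 × 6.5 = 650
  31–57: 120 × 4 = 480
  58+: 240 × 7 = 1680
Adjusted estimate = 2810 / 460 = 6.1087 → 6.1.

6.1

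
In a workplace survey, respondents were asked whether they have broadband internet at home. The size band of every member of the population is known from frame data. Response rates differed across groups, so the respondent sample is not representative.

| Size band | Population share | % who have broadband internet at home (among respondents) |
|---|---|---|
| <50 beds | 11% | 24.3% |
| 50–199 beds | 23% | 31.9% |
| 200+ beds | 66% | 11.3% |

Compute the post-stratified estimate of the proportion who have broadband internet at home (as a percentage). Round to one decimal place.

Reweight to the known size band distribution:
  <50 beds: 0.11 × 24.3 = 2.673
  50–199 beds: 0.23 × 31.9 = 7.337
  200+ beds: 0.66 × 11.3 = 7.458
Post-stratified estimate = 17.468 → 17.5%.

17.5%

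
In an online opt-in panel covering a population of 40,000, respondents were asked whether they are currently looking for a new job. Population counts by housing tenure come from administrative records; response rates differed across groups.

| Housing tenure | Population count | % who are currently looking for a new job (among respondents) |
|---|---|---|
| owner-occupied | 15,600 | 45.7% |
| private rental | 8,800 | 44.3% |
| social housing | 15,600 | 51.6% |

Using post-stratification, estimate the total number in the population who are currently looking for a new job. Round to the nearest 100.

19,100

Estimated count per cell = population count × respondent percentage:
  owner-occupied: 15,600 × 45.7% = 7129.2
  private rental: 8,800 × 44.3% = 3898.4
  social housing: 15,600 × 51.6% = 8049.6
Estimated total = 19077.2 → 19,100.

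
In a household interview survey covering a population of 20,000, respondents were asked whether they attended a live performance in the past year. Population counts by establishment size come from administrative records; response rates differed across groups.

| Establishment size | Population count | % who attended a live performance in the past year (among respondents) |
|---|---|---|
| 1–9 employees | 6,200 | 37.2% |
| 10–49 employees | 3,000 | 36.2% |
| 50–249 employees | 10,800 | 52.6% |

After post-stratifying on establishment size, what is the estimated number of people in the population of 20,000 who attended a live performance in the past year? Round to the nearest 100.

Estimated count per cell = population count × respondent percentage:
  1–9 employees: 6,200 × 37.2% = 2306.4
  10–49 employees: 3,000 × 36.2% = 1086
  50–249 employees: 10,800 × 52.6% = 5680.8
Estimated total = 9073.2 → 9,100.

9,100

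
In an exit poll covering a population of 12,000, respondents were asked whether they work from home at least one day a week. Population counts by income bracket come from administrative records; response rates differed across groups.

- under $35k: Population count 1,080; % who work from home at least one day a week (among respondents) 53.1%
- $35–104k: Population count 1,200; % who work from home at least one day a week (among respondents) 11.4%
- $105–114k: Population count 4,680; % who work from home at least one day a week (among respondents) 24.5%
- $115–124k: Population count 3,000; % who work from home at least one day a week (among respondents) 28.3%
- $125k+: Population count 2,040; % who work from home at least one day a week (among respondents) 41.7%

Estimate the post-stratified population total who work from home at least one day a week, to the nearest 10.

3,560

Estimated count per cell = population count × respondent percentage:
  under $35k: 1,080 × 53.1% = 573.48
  $35–104k: 1,200 × 11.4% = 136.8
  $105–114k: 4,680 × 24.5% = 1146.6
  $115–124k: 3,000 × 28.3% = 849
  $125k+: 2,040 × 41.7% = 850.68
Estimated total = 3556.56 → 3,560.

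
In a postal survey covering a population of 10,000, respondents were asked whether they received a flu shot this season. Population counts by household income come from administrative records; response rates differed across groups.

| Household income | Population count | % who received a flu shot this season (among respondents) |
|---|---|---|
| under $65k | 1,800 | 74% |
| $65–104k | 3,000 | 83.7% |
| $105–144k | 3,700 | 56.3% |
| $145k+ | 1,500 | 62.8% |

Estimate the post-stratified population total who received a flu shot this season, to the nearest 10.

Apply each group's respondent rate to its population count:
  under $65k: 1,800 × 74% = 1332
  $65–104k: 3,000 × 83.7% = 2511
  $105–144k: 3,700 × 56.3% = 2083.1
  $145k+: 1,500 × 62.8% = 942
Estimated total = 6868.1 → 6,870.

6,870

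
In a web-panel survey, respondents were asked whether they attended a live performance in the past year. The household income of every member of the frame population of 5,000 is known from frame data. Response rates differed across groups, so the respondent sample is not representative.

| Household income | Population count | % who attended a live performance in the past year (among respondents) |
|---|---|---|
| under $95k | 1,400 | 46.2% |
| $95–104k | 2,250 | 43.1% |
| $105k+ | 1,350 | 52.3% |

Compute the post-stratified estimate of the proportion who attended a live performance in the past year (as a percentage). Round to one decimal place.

Weight each group's respondent value by its population share:
  under $95k: (1,400/5,000) × 46.2 = 12.936
  $95–104k: (2,250/5,000) × 43.1 = 19.395
  $105k+: (1,350/5,000) × 52.3 = 14.121
Post-stratified estimate = 46.452 → 46.5%.

46.5%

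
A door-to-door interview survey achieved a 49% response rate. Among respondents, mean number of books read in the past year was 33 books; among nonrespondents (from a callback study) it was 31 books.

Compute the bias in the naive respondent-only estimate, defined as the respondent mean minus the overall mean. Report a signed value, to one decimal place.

Nonresponse fraction = 1 − 0.49 = 0.51.
Bias = (nonresponse fraction) × (respondent mean − nonrespondent mean)
     = 0.51 × (33 − 31) = 0.51 × 2 = 1.02.

+1.0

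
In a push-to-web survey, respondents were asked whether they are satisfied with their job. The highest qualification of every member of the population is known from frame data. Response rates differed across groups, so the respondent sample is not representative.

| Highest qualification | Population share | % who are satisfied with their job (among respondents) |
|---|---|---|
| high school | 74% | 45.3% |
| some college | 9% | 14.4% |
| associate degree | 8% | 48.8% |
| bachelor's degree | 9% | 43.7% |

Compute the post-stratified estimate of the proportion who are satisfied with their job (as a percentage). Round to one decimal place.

Reweight to the known highest qualification distribution:
  high school: 0.74 × 45.3 = 33.522
  some college: 0.09 × 14.4 = 1.296
  associate degree: 0.08 × 48.8 = 3.904
  bachelor's degree: 0.09 × 43.7 = 3.933
Post-stratified estimate = 42.655 → 42.7%.

42.7%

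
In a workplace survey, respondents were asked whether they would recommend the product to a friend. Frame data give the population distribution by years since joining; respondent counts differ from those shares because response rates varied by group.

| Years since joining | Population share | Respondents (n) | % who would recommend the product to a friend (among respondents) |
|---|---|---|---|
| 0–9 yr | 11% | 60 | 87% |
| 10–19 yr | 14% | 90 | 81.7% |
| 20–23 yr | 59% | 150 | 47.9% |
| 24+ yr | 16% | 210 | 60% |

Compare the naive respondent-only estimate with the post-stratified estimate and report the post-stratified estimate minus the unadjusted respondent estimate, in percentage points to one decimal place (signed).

-4.6 percentage points

Unadjusted (pooled respondent) estimate weights by respondent counts:
  (60/510)×87 + (90/510)×81.7 + (150/510)×47.9 + (210/510)×60 = 63.4471%
Post-stratified estimate weights by population shares:
  0.11×87 + 0.14×81.7 + 0.59×47.9 + 0.16×60 = 58.869%
Difference = 58.869 − 63.4471 = -4.5781 pp.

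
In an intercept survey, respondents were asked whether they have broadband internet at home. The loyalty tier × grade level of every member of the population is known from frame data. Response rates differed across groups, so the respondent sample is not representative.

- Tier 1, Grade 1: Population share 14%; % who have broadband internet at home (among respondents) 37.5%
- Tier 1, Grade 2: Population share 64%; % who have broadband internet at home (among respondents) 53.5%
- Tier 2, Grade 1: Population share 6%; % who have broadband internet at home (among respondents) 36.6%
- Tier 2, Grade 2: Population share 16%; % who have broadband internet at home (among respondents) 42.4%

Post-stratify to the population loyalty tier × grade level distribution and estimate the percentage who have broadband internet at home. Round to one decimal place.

Weight each group's respondent value by its population share:
  Tier 1, Grade 1: 0.14 × 37.5 = 5.25
  Tier 1, Grade 2: 0.64 × 53.5 = 34.24
  Tier 2, Grade 1: 0.06 × 36.6 = 2.196
  Tier 2, Grade 2: 0.16 × 42.4 = 6.784
Post-stratified estimate = 48.47 → 48.5%.

48.5%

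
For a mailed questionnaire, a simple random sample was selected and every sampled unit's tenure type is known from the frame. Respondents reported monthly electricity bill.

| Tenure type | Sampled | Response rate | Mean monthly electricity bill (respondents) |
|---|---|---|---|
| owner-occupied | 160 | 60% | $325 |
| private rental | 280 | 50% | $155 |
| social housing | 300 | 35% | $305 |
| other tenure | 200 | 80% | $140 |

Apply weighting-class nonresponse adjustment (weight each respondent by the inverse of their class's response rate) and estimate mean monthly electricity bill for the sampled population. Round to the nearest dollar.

Each respondent's weight = sampled/responded in their class; summing within a class gives n_sampled, so:
  owner-occupied: 160 × 325 = 52,000
  private rental: 280 × 155 = 43,400
  social housing: 300 × 305 = 91,500
  other tenure: 200 × 140 = 28,000
Adjusted estimate = 214,900 / 940 = 228.617 → $229.

$229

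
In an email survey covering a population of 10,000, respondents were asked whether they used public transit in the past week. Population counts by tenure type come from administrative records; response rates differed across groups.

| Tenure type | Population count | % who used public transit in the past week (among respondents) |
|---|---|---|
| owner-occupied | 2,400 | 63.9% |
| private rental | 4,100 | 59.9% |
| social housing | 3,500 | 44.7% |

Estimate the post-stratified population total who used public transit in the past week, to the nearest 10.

5,550

Apply each group's respondent rate to its population count:
  owner-occupied: 2,400 × 63.9% = 1533.6
  private rental: 4,100 × 59.9% = 2455.9
  social housing: 3,500 × 44.7% = 1564.5
Estimated total = 5554 → 5,550.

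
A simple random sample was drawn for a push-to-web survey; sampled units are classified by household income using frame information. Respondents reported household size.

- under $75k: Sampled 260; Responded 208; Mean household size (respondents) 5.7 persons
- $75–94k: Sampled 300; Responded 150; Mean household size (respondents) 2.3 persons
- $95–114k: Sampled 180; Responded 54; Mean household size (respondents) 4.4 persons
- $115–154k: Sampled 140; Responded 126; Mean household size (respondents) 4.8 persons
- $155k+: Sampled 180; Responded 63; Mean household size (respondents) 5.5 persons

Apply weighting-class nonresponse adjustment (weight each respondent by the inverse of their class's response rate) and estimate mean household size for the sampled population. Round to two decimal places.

Response rates by class: under $75k 208/260 = 80%, $75–94k 150/300 = 50%, $95–114k 54/180 = 30%, $115–154k 126/140 = 90%, $155k+ 63/180 = 35%.
Each respondent's weight = sampled/responded in their class; summing within a class gives n_sampled, so:
  under $75k: 260 × 5.7 = 1482
  $75–94k: 300 × 2.3 = 690
  $95–114k: 180 × 4.4 = 792
  $115–154k: 140 × 4.8 = 672
  $155k+: 180 × 5.5 = 990
Adjusted estimate = 4626 / 1,060 = 4.36415 → 4.36.

4.36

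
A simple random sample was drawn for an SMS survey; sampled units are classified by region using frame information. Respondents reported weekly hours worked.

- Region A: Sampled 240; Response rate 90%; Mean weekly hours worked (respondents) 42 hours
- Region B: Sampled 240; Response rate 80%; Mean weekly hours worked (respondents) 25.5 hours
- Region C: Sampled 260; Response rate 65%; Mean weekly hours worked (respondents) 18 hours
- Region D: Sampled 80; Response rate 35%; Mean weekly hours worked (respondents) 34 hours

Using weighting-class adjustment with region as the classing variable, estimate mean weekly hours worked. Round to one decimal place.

With weight = n_sampled/n_responded per class, the weighted class total is n_sampled:
  Region A: 240 × 42 = 10,080
  Region B: 240 × 25.5 = 6120
  Region C: 260 × 18 = 4680
  Region D: 80 × 34 = 2720
Adjusted estimate = 23,600 / 820 = 28.7805 → 28.8.

28.8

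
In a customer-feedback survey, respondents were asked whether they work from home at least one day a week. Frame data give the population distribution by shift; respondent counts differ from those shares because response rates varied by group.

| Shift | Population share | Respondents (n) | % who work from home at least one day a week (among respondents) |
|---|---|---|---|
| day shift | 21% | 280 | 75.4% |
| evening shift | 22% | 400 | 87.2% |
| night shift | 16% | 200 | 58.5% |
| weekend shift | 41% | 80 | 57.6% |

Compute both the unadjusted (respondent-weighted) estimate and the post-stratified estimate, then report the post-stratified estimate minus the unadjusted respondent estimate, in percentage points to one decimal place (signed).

Unadjusted (pooled respondent) estimate weights by respondent counts:
  (280/960)×75.4 + (400/960)×87.2 + (200/960)×58.5 + (80/960)×57.6 = 75.3125%
Post-stratified estimate weights by population shares:
  0.21×75.4 + 0.22×87.2 + 0.16×58.5 + 0.41×57.6 = 67.994%
Difference = 67.994 − 75.3125 = -7.3185 pp.

-7.3 percentage points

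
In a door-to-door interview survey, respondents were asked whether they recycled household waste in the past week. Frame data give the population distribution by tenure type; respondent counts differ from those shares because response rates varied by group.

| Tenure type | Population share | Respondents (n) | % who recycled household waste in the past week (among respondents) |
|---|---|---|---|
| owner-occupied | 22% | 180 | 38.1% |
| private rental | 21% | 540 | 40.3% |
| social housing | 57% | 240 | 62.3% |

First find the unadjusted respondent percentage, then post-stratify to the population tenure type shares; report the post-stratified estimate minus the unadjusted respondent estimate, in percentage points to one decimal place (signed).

Unadjusted (pooled respondent) estimate weights by respondent counts:
  (180/960)×38.1 + (540/960)×40.3 + (240/960)×62.3 = 45.3875%
Post-stratifying to population shares instead:
  0.22×38.1 + 0.21×40.3 + 0.57×62.3 = 52.356%
Difference = 52.356 − 45.3875 = 6.9685 pp.

+7.0 percentage points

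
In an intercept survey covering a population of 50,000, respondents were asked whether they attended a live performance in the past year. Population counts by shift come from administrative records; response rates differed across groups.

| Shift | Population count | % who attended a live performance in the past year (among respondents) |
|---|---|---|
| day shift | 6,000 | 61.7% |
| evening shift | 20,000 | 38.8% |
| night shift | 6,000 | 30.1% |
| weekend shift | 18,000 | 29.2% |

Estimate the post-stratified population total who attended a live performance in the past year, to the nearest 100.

18,500

Estimated count per cell = population count × respondent percentage:
  day shift: 6,000 × 61.7% = 3702
  evening shift: 20,000 × 38.8% = 7760
  night shift: 6,000 × 30.1% = 1806
  weekend shift: 18,000 × 29.2% = 5256
Estimated total = 18,524 → 18,500.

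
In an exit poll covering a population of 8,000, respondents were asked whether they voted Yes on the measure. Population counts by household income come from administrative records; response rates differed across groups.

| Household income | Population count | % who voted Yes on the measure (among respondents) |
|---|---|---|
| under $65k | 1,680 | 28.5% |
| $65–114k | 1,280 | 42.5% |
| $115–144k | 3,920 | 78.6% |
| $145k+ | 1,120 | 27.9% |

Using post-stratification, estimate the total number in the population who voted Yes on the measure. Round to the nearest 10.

Each cell contributes its population count × the respondent rate:
  under $65k: 1,680 × 28.5% = 478.8
  $65–114k: 1,280 × 42.5% = 544
  $115–144k: 3,920 × 78.6% = 3081.12
  $145k+: 1,120 × 27.9% = 312.48
Estimated total = 4416.4 → 4,420.

4,420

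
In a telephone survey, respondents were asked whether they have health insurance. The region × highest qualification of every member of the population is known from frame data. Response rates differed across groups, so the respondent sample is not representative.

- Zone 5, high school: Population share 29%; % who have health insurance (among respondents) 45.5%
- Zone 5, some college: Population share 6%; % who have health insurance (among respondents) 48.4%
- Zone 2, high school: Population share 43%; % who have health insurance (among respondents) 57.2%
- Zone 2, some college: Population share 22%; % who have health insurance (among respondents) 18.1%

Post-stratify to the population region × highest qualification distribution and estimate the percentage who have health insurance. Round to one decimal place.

Weight each group's respondent value by its population share:
  Zone 5, high school: 0.29 × 45.5 = 13.195
  Zone 5, some college: 0.06 × 48.4 = 2.904
  Zone 2, high school: 0.43 × 57.2 = 24.596
  Zone 2, some college: 0.22 × 18.1 = 3.982
Post-stratified estimate = 44.677 → 44.7%.

44.7%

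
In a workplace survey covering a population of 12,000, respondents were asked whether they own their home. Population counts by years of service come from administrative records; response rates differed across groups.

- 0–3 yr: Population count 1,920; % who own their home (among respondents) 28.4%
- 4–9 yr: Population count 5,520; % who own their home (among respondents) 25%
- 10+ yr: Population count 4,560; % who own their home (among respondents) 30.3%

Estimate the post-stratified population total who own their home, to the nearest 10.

Estimated count per cell = population count × respondent percentage:
  0–3 yr: 1,920 × 28.4% = 545.28
  4–9 yr: 5,520 × 25% = 1380
  10+ yr: 4,560 × 30.3% = 1381.68
Estimated total = 3306.96 → 3,310.

3,310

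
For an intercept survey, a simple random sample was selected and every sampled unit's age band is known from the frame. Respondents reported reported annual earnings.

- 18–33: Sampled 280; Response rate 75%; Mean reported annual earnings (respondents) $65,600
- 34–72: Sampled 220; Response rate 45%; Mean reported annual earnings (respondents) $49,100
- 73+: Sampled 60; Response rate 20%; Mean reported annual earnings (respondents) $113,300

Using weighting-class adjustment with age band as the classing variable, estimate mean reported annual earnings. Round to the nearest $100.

$64,200

Inverse-response-rate weighting restores each class to its sampled count, so class totals weight by n_sampled:
  18–33: 280 × 65,600 = 18,368,000
  34–72: 220 × 49,100 = 10,802,000
  73+: 60 × 113,300 = 6,798,000
Adjusted estimate = 35,968,000 / 560 = 64228.6 → $64,200.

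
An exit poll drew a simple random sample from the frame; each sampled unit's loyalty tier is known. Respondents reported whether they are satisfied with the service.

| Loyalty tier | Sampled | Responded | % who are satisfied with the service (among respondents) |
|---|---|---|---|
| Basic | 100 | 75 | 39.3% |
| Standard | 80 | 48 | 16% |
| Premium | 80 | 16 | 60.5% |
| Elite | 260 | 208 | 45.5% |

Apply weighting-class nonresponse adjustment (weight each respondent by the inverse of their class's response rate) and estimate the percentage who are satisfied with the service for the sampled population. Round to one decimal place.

42.1%

Class response rates: Basic 75/100 = 75%, Standard 48/80 = 60%, Premium 16/80 = 20%, Elite 208/260 = 80%.
Inverse-response-rate weighting restores each class to its sampled count, so class totals weight by n_sampled:
  Basic: 100 × 39.3 = 3930
  Standard: 80 × 16 = 1280
  Premium: 80 × 60.5 = 4840
  Elite: 260 × 45.5 = 11,830
Adjusted estimate = 21,880 / 520 = 42.0769 → 42.1%.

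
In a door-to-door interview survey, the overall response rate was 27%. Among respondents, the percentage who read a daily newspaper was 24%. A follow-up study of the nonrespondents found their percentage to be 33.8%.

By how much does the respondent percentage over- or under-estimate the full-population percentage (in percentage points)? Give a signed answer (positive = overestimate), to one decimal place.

Nonresponse fraction = 1 − 0.27 = 0.73.
Bias = (nonresponse fraction) × (respondent percentage − nonrespondent percentage)
     = 0.73 × (24 − 33.8) = 0.73 × -9.8 = -7.154.

-7.2 percentage points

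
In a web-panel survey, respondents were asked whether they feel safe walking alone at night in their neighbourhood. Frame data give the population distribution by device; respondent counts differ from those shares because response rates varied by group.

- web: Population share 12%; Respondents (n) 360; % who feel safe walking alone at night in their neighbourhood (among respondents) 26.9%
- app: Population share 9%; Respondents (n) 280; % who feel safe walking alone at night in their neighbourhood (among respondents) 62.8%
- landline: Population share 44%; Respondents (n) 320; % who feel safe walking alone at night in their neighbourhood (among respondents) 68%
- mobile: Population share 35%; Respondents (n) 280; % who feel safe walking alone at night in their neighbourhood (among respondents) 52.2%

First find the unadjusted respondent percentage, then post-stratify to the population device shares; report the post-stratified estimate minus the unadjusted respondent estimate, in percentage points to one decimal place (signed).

Without adjustment, the pooled respondent share is:
  (360/1240)×26.9 + (280/1240)×62.8 + (320/1240)×68 + (280/1240)×52.2 = 51.3258%
Post-stratified estimate weights by population shares:
  0.12×26.9 + 0.09×62.8 + 0.44×68 + 0.35×52.2 = 57.07%
Difference = 57.07 − 51.3258 = 5.7442 pp.

+5.7 percentage points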